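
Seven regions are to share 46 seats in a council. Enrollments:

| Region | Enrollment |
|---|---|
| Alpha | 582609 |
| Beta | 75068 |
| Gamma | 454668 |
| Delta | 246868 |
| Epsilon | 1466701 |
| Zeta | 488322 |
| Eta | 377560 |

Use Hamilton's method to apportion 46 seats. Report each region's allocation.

Total 3691796; standard divisor 3691796/46 ≈ 80256.435.
Standard quotas: Alpha 7.2593, Beta 0.9354, Gamma 5.6652, Delta 3.0760, Epsilon 18.2752, Zeta 6.0845, Eta 4.7044.
Lower quotas: Alpha 7, Beta 0, Gamma 5, Delta 3, Epsilon 18, Zeta 6, Eta 4 (sum 43, leaving 3 seats).
Remainders in descending order: Beta 0.9354, Eta 0.7044, Gamma 0.6652, Epsilon 0.2752, Alpha 0.2593, Zeta 0.0845, Delta 0.0760.
Largest remainders: Beta, Eta, Gamma receive the extra seats.

Alpha 7; Beta 1; Gamma 6; Delta 3; Epsilon 18; Zeta 6; Eta 5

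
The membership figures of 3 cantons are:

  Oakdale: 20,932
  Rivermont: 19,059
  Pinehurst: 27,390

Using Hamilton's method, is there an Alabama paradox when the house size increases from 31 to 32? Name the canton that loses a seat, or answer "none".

none

At 31 seats: Oakdale 10, Rivermont 9, Pinehurst 12.
At 32 seats: Oakdale 10, Rivermont 9, Pinehurst 13.
No canton's allocation decreased.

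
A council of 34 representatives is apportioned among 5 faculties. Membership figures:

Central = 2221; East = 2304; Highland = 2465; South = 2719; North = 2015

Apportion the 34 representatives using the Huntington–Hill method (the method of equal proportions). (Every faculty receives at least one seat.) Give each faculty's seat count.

Central 6, East 7, Highland 7, South 8, North 6

With divisor 349: modified quotas Central 6.364, East 6.602, Highland 7.063, South 7.791, North 5.774.
Geometric-mean thresholds: Central √(6·7)=6.481, East √(6·7)=6.481, Highland √(7·8)=7.483, South √(7·8)=7.483, North √(5·6)=5.477.
Each quota rounded against its threshold gives Central 6, East 7, Highland 7, South 8, North 6 (total 34).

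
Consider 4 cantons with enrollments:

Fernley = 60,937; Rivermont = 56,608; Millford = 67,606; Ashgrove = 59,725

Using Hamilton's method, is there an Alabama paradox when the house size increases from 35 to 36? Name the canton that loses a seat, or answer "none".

none

At 35 seats: Fernley 9, Rivermont 8, Millford 10, Ashgrove 8.
At 36 seats: Fernley 9, Rivermont 8, Millford 10, Ashgrove 9.
No canton's allocation decreased.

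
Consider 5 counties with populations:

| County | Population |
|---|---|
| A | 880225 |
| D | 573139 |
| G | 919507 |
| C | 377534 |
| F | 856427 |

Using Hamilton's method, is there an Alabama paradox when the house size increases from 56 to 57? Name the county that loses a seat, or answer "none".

At 56 seats: A 14, D 9, G 14, C 6, F 13.
At 57 seats: A 14, D 9, G 14, C 6, F 14.
No county's allocation decreased.

none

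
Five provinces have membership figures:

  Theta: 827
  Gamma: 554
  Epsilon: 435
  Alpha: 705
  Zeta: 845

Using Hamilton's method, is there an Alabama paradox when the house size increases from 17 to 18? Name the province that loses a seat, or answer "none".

At 17 seats: Theta 4, Gamma 3, Epsilon 2, Alpha 4, Zeta 4.
At 18 seats: Theta 4, Gamma 3, Epsilon 2, Alpha 4, Zeta 5.
No province's allocation decreased.

none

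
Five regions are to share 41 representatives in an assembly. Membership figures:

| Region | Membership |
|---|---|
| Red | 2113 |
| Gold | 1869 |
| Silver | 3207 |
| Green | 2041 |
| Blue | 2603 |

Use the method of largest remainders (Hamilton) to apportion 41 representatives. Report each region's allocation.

Red: 7, Gold: 7, Silver: 11, Green: 7, Blue: 9

Standard divisor: 11833 ÷ 41 ≈ 288.61.
Standard quotas: Red 7.321, Gold 6.476, Silver 11.112, Green 7.072, Blue 9.019.
Lower quotas: Red 7, Gold 6, Silver 11, Green 7, Blue 9 (sum 40, leaving 1 seat).
Remainders in descending order: Gold 0.476, Red 0.321, Silver 0.112, Green 0.072, Blue 0.019.
The surplus seat goes to Gold.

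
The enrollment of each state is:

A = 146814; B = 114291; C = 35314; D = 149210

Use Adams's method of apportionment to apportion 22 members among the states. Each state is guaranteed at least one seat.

A 7, B 6, C 2, D 7

Standard divisor 445629/22 ≈ 20255.864; standard quotas: A 7.248, B 5.642, C 1.743, D 7.366.
Rounding up gives 8, 6, 2, 8 = 24 seats, so the divisor must be adjusted.
With modified divisor 22100: modified quotas A 6.643, B 5.172, C 1.598, D 6.752.
Rounding up: A 7, B 6, C 2, D 7 (total 22).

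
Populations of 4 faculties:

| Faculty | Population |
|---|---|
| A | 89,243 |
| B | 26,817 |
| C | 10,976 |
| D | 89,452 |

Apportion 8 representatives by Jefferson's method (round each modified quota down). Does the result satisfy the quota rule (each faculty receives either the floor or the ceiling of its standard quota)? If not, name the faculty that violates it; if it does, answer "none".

Standard quotas: A 3.298, B 0.991, C 0.406, D 3.306.
Jefferson allocation: A 3, B 1, C 0, D 4.
Every allocation lies between the lower and upper quota.

none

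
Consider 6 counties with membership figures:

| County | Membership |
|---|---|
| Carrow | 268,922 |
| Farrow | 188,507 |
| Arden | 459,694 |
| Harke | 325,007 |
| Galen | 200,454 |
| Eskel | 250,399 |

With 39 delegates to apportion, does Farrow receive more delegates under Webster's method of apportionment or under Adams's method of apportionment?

Adams

Webster: Carrow 6, Farrow 4, Arden 11, Harke 7, Galen 5, Eskel 6.
Adams: Carrow 6, Farrow 5, Arden 10, Harke 7, Galen 5, Eskel 6.
Farrow gets 4 under Webster and 5 under Adams.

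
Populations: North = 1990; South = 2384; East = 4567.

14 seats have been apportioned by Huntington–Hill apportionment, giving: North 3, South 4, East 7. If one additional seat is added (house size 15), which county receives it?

Priority for the next seat is population ÷ (√(s·(s+1))).
Priorities: North 574.464, South 533.079, East 610.291.
Highest priority: East.

East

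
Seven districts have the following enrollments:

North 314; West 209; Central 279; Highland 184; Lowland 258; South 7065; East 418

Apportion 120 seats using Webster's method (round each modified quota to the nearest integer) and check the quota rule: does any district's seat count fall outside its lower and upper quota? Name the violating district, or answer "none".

South

Standard quotas: North 4.318, West 2.874, Central 3.836, Highland 2.530, Lowland 3.548, South 97.147, East 5.748.
Webster allocation: North 4, West 3, Central 4, Highland 3, Lowland 4, South 96, East 6.
South has quota 97.147 (lower 97, upper 98) but receives 96 — outside the quota interval.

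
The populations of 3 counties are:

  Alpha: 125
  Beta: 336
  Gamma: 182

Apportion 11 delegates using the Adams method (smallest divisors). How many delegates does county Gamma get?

3

Standard divisor 643/11 ≈ 58.455; standard quotas: Alpha 2.138, Beta 5.748, Gamma 3.114.
Rounding up gives 3, 6, 4 = 13 seats, so the divisor must be adjusted.
With modified divisor 65: modified quotas Alpha 1.923, Beta 5.169, Gamma 2.800.
Rounding up: Alpha 2, Beta 6, Gamma 3 (total 11).
Gamma receives 3.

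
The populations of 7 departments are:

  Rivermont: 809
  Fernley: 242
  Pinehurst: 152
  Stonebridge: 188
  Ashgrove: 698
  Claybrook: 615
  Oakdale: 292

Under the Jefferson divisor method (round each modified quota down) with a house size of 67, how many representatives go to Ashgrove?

16

Standard divisor 2996/67 ≈ 44.716; standard quotas: Rivermont 18.092, Fernley 5.412, Pinehurst 3.399, Stonebridge 4.204, Ashgrove 15.609, Claybrook 13.753, Oakdale 6.530.
Rounding down gives 18, 5, 3, 4, 15, 13, 6 = 64 seats, so the divisor must be adjusted.
With modified divisor 42: modified quotas Rivermont 19.262, Fernley 5.762, Pinehurst 3.619, Stonebridge 4.476, Ashgrove 16.619, Claybrook 14.643, Oakdale 6.952.
Rounding down: Rivermont 19, Fernley 5, Pinehurst 3, Stonebridge 4, Ashgrove 16, Claybrook 14, Oakdale 6 (total 67).
Ashgrove receives 16.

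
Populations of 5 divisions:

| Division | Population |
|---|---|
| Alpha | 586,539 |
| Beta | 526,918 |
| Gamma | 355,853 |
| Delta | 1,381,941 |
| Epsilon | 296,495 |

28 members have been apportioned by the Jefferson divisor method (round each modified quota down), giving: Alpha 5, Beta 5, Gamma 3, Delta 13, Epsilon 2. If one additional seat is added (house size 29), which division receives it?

Epsilon

Priority for the next seat is population ÷ (current seats + 1).
Priorities: Alpha 97756.500, Beta 87819.667, Gamma 88963.250, Delta 98710.071, Epsilon 98831.667.
Highest priority: Epsilon.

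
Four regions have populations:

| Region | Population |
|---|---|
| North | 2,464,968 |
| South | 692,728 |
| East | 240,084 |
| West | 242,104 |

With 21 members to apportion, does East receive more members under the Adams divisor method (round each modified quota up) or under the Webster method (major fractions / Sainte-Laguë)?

Adams

Adams: North 13, South 4, East 2, West 2.
Webster: North 15, South 4, East 1, West 1.
East gets 2 under Adams and 1 under Webster.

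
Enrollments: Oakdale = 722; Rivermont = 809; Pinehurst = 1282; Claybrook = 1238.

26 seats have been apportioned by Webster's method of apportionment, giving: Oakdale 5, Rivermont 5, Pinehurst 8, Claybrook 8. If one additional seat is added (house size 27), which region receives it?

Priority for the next seat is population ÷ (current seats + 0.5).
Priorities: Oakdale 131.273, Rivermont 147.091, Pinehurst 150.824, Claybrook 145.647.
Highest priority: Pinehurst.

Pinehurst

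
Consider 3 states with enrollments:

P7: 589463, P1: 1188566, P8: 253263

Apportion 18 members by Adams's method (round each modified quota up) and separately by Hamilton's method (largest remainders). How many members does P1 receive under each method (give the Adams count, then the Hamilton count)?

Adams: P7 5, P1 10, P8 3.
Hamilton: P7 5, P1 11, P8 2.
P1 gets 10 under Adams and 11 under Hamilton.

10 and 11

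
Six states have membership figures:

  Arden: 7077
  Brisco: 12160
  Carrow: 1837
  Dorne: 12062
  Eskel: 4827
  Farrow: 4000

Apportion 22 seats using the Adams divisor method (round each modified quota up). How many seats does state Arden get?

4

Standard divisor 41963/22 ≈ 1907.409; standard quotas: Arden 3.710, Brisco 6.375, Carrow 0.963, Dorne 6.324, Eskel 2.531, Farrow 2.097.
Rounding up gives 4, 7, 1, 7, 3, 3 = 25 seats, so the divisor must be adjusted.
With modified divisor 2200: modified quotas Arden 3.217, Brisco 5.527, Carrow 0.835, Dorne 5.483, Eskel 2.194, Farrow 1.818.
Rounding up: Arden 4, Brisco 6, Carrow 1, Dorne 6, Eskel 3, Farrow 2 (total 22).
Arden receives 4.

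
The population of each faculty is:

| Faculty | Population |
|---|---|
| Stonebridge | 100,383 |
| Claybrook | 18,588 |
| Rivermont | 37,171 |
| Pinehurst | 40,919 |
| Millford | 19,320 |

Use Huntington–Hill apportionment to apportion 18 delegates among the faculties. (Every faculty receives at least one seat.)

With divisor 12487: modified quotas Stonebridge 8.039, Claybrook 1.489, Rivermont 2.977, Pinehurst 3.277, Millford 1.547.
Geometric-mean thresholds: Stonebridge √(8·9)=8.485, Claybrook √(1·2)=1.414, Rivermont √(2·3)=2.449, Pinehurst √(3·4)=3.464, Millford √(1·2)=1.414.
Each quota rounded against its threshold gives Stonebridge 8, Claybrook 2, Rivermont 3, Pinehurst 3, Millford 2 (total 18).

Stonebridge: 8, Claybrook: 2, Rivermont: 3, Pinehurst: 3, Millford: 2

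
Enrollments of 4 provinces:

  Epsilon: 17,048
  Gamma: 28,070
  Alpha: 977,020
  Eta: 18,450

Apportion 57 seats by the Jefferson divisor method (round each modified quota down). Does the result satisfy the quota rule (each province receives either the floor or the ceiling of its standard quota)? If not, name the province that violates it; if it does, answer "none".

Standard quotas: Epsilon 0.934, Gamma 1.538, Alpha 53.518, Eta 1.011.
Jefferson allocation: Epsilon 0, Gamma 1, Alpha 55, Eta 1.
Alpha has quota 53.518 (lower 53, upper 54) but receives 55 — outside the quota interval.

Alpha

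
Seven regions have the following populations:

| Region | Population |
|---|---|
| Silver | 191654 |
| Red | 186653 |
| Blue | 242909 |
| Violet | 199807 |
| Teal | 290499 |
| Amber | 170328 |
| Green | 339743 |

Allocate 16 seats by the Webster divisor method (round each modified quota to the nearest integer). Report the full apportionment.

Silver 2, Red 2, Blue 2, Violet 2, Teal 3, Amber 2, Green 3

Standard divisor 1621593/16 ≈ 101349.562; standard quotas: Silver 1.891, Red 1.842, Blue 2.397, Violet 1.971, Teal 2.866, Amber 1.681, Green 3.352.
Rounding to the nearest integer gives Silver 2, Red 2, Blue 2, Violet 2, Teal 3, Amber 2, Green 3 — total 16, matching the house size, so no adjustment is needed.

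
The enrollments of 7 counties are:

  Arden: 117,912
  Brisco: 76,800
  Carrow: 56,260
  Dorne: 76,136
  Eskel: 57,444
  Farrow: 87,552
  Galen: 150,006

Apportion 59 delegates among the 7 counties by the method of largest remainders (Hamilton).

Arden: 11, Brisco: 7, Carrow: 6, Dorne: 7, Eskel: 6, Farrow: 8, Galen: 14

The standard divisor is 622110/59 ≈ 10544.237.
Standard quotas: Arden 11.1826, Brisco 7.2836, Carrow 5.3356, Dorne 7.2206, Eskel 5.4479, Farrow 8.3033, Galen 14.2263.
Lower quotas: Arden 11, Brisco 7, Carrow 5, Dorne 7, Eskel 5, Farrow 8, Galen 14 (sum 57, leaving 2 seats).
Remainders in descending order: Eskel 0.4479, Carrow 0.3356, Farrow 0.3033, Brisco 0.2836, Galen 0.2263, Dorne 0.2206, Arden 0.1826.
The surplus seats go to Eskel, Carrow.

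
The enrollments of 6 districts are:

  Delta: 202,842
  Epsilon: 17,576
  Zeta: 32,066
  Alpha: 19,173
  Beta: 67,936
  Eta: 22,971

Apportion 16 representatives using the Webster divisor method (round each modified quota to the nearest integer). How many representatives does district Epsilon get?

1

Standard divisor 362564/16 ≈ 22660.25; standard quotas: Delta 8.951, Epsilon 0.776, Zeta 1.415, Alpha 0.846, Beta 2.998, Eta 1.014.
Rounding to the nearest integer gives Delta 9, Epsilon 1, Zeta 1, Alpha 1, Beta 3, Eta 1 — total 16, matching the house size, so no adjustment is needed.
Epsilon receives 1.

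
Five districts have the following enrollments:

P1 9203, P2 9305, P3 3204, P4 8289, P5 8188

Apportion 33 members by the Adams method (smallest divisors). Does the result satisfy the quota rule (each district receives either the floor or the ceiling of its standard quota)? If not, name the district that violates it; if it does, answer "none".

Standard quotas: P1 7.953, P2 8.041, P3 2.769, P4 7.163, P5 7.075.
Adams allocation: P1 8, P2 8, P3 3, P4 7, P5 7.
Every allocation lies between the lower and upper quota.

none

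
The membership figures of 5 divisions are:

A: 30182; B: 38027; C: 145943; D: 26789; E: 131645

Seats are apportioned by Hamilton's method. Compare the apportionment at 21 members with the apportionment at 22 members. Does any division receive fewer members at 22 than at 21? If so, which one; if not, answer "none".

D

At 21 seats: A 2, B 2, C 8, D 2, E 7.
At 22 seats: A 2, B 2, C 9, D 1, E 8.
D drops from 2 to 1.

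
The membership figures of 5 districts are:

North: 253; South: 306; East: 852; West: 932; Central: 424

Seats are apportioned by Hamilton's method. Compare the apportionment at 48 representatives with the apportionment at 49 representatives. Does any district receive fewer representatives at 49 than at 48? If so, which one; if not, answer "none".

North

At 48 seats: North 5, South 5, East 15, West 16, Central 7.
At 49 seats: North 4, South 5, East 15, West 17, Central 8.
North drops from 5 to 4.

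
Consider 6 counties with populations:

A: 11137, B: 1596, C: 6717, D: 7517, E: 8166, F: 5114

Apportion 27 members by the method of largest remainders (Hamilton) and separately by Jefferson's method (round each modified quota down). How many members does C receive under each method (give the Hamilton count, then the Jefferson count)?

Hamilton: A 7, B 1, C 5, D 5, E 6, F 3.
Jefferson: A 8, B 1, C 4, D 5, E 6, F 3.
C gets 5 under Hamilton and 4 under Jefferson.

5 and 4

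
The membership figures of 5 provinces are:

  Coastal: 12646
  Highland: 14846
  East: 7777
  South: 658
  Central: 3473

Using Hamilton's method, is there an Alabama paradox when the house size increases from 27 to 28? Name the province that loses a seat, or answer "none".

At 27 seats: Coastal 9, Highland 10, East 5, South 1, Central 2.
At 28 seats: Coastal 9, Highland 11, East 6, South 0, Central 2.
South drops from 1 to 0.

South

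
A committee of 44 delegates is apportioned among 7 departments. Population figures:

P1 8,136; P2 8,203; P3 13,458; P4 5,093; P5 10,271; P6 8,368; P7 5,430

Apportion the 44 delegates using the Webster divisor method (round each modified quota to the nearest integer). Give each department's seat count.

P1=6, P2=6, P3=10, P4=4, P5=8, P6=6, P7=4

Standard divisor 58959/44 ≈ 1339.977; standard quotas: P1 6.072, P2 6.122, P3 10.043, P4 3.801, P5 7.665, P6 6.245, P7 4.052.
Rounding to the nearest integer gives P1 6, P2 6, P3 10, P4 4, P5 8, P6 6, P7 4 — total 44, matching the house size, so no adjustment is needed.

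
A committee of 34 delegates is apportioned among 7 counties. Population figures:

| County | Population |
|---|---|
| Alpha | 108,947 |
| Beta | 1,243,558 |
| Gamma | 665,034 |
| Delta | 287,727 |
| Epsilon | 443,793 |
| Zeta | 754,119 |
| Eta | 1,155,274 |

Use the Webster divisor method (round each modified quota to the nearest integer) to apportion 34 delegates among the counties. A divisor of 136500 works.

With modified divisor 136500: modified quotas Alpha 0.798, Beta 9.110, Gamma 4.872, Delta 2.108, Epsilon 3.251, Zeta 5.525, Eta 8.464.
Rounding to the nearest integer: Alpha 1, Beta 9, Gamma 5, Delta 2, Epsilon 3, Zeta 6, Eta 8 (total 34).

Alpha=1, Beta=9, Gamma=5, Delta=2, Epsilon=3, Zeta=6, Eta=8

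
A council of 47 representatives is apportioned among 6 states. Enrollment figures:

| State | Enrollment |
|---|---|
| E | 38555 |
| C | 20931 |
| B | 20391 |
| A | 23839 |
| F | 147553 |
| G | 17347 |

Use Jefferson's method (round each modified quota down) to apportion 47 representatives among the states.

E 7, C 3, B 3, A 4, F 27, G 3

Standard divisor 268616/47 ≈ 5715.234; standard quotas: E 6.746, C 3.662, B 3.568, A 4.171, F 25.817, G 3.035.
Rounding down gives 6, 3, 3, 4, 25, 3 = 44 seats, so the divisor must be adjusted.
With modified divisor 5400: modified quotas E 7.140, C 3.876, B 3.776, A 4.415, F 27.325, G 3.212.
Rounding down: E 7, C 3, B 3, A 4, F 27, G 3 (total 47).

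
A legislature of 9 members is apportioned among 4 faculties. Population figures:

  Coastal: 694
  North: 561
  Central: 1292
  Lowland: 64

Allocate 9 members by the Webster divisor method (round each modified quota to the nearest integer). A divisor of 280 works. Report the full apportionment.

Coastal 2, North 2, Central 5, Lowland 0

With modified divisor 280: modified quotas Coastal 2.479, North 2.004, Central 4.614, Lowland 0.229.
Rounding to the nearest integer: Coastal 2, North 2, Central 5, Lowland 0 (total 9).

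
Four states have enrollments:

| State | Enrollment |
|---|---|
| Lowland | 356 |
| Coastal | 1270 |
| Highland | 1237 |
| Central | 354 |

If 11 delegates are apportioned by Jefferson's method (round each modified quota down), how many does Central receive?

Standard divisor 3217/11 ≈ 292.455; standard quotas: Lowland 1.217, Coastal 4.343, Highland 4.230, Central 1.210.
Rounding down gives 1, 4, 4, 1 = 10 seats, so the divisor must be adjusted.
With modified divisor 250: modified quotas Lowland 1.424, Coastal 5.080, Highland 4.948, Central 1.416.
Rounding down: Lowland 1, Coastal 5, Highland 4, Central 1 (total 11).
Central receives 1.

1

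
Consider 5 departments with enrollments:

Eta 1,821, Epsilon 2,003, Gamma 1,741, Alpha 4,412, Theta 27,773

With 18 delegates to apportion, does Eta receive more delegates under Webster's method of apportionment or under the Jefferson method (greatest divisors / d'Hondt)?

Webster

Webster: Eta 1, Epsilon 1, Gamma 1, Alpha 2, Theta 13.
Jefferson: Eta 0, Epsilon 1, Gamma 0, Alpha 2, Theta 15.
Eta gets 1 under Webster and 0 under Jefferson.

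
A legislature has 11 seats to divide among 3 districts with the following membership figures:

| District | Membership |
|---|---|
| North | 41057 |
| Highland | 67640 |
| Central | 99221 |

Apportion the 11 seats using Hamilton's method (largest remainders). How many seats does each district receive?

The standard divisor is 207918/11 ≈ 18901.636.
Standard quotas: North 2.1721, Highland 3.5785, Central 5.2493.
Lower quotas: North 2, Highland 3, Central 5 (sum 10, leaving 1 seat).
Remainders in descending order: Highland 0.5785, Central 0.2493, North 0.1721.
The surplus seat goes to Highland.

North: 2, Highland: 4, Central: 5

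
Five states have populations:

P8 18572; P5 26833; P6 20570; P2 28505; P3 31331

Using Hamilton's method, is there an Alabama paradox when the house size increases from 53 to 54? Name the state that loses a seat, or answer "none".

none

At 53 seats: P8 8, P5 11, P6 9, P2 12, P3 13.
At 54 seats: P8 8, P5 12, P6 9, P2 12, P3 13.
No state's allocation decreased.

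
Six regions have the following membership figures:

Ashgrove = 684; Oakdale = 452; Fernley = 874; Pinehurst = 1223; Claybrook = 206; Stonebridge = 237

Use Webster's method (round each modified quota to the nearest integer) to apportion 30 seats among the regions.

Ashgrove: 5, Oakdale: 4, Fernley: 7, Pinehurst: 10, Claybrook: 2, Stonebridge: 2

Standard divisor 3676/30 ≈ 122.533; standard quotas: Ashgrove 5.582, Oakdale 3.689, Fernley 7.133, Pinehurst 9.981, Claybrook 1.681, Stonebridge 1.934.
Rounding to the nearest integer gives 6, 4, 7, 10, 2, 2 = 31 seats, so the divisor must be adjusted.
With modified divisor 127: modified quotas Ashgrove 5.386, Oakdale 3.559, Fernley 6.882, Pinehurst 9.630, Claybrook 1.622, Stonebridge 1.866.
Rounding to the nearest integer: Ashgrove 5, Oakdale 4, Fernley 7, Pinehurst 10, Claybrook 2, Stonebridge 2 (total 30).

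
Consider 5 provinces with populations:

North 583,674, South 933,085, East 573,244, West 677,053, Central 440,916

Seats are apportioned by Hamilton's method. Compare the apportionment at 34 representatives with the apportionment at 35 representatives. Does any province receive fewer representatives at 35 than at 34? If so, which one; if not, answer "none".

At 34 seats: North 6, South 10, East 6, West 7, Central 5.
At 35 seats: North 6, South 10, East 6, West 8, Central 5.
No province's allocation decreased.

none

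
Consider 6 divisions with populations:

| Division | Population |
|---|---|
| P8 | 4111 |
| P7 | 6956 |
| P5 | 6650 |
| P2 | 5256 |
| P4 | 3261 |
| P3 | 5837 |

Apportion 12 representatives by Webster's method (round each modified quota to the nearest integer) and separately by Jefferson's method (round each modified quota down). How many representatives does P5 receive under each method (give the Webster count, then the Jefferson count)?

2 and 3

Webster: P8 2, P7 3, P5 2, P2 2, P4 1, P3 2.
Jefferson: P8 1, P7 3, P5 3, P2 2, P4 1, P3 2.
P5 gets 2 under Webster and 3 under Jefferson.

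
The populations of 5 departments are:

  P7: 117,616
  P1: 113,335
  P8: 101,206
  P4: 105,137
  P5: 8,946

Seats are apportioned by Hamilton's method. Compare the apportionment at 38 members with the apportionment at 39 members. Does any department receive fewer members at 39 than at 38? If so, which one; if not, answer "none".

none

At 38 seats: P7 10, P1 10, P8 8, P4 9, P5 1.
At 39 seats: P7 10, P1 10, P8 9, P4 9, P5 1.
No department's allocation decreased.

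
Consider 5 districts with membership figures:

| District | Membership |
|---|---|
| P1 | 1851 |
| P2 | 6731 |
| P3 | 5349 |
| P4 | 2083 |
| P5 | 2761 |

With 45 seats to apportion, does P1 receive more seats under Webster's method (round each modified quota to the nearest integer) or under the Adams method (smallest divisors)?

Adams

Webster: P1 4, P2 16, P3 13, P4 5, P5 7.
Adams: P1 5, P2 16, P3 12, P4 5, P5 7.
P1 gets 4 under Webster and 5 under Adams.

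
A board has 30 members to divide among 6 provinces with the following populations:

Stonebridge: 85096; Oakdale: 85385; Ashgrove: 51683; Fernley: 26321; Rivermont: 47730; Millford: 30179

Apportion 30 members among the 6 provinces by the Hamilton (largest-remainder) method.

Total 326394; standard divisor 326394/30 ≈ 10879.8.
Standard quotas: Stonebridge 7.8215, Oakdale 7.8480, Ashgrove 4.7504, Fernley 2.4193, Rivermont 4.3870, Millford 2.7739.
Lower quotas: Stonebridge 7, Oakdale 7, Ashgrove 4, Fernley 2, Rivermont 4, Millford 2 (sum 26, leaving 4 seats).
Remainders in descending order: Oakdale 0.8480, Stonebridge 0.8215, Millford 0.7739, Ashgrove 0.7504, Fernley 0.4193, Rivermont 0.3870.
The surplus seats go to Oakdale, Stonebridge, Millford, Ashgrove.

Stonebridge 8, Oakdale 8, Ashgrove 5, Fernley 2, Rivermont 4, Millford 3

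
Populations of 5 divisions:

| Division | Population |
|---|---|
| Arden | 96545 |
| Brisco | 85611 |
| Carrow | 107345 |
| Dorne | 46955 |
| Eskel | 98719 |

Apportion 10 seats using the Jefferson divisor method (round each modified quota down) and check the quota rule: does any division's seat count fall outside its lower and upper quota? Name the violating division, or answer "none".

none

Standard quotas: Arden 2.219, Brisco 1.967, Carrow 2.467, Dorne 1.079, Eskel 2.268.
Jefferson allocation: Arden 2, Brisco 2, Carrow 3, Dorne 1, Eskel 2.
Every allocation lies between the lower and upper quota.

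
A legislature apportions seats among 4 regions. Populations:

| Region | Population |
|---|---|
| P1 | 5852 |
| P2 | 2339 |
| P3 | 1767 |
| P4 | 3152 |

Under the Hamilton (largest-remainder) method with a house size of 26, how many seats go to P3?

Total 13110; standard divisor 13110/26 ≈ 504.231.
Standard quotas: P1 11.6058, P2 4.6387, P3 3.5043, P4 6.2511.
Lower quotas: P1 11, P2 4, P3 3, P4 6 (sum 24, leaving 2 seats).
Remainders in descending order: P2 0.6387, P1 0.6058, P3 0.5043, P4 0.2511.
The surplus seats go to P2, P1.
P3 receives 3.

3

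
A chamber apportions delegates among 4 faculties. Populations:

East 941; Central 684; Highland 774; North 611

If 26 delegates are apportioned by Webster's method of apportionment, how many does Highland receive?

7

Standard divisor 3010/26 ≈ 115.769; standard quotas: East 8.128, Central 5.908, Highland 6.686, North 5.278.
Rounding to the nearest integer gives East 8, Central 6, Highland 7, North 5 — total 26, matching the house size, so no adjustment is needed.
Highland receives 7.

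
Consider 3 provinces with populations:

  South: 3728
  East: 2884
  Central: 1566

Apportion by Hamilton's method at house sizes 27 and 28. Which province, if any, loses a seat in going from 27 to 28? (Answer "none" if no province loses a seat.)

At 27 seats: South 12, East 10, Central 5.
At 28 seats: South 13, East 10, Central 5.
No province's allocation decreased.

none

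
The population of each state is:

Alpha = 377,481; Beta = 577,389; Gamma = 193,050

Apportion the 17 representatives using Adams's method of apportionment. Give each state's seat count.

Standard divisor 1147920/17 ≈ 67524.706; standard quotas: Alpha 5.590, Beta 8.551, Gamma 2.859.
Rounding up gives 6, 9, 3 = 18 seats, so the divisor must be adjusted.
With modified divisor 73800: modified quotas Alpha 5.115, Beta 7.824, Gamma 2.616.
Rounding up: Alpha 6, Beta 8, Gamma 3 (total 17).

Alpha 6, Beta 8, Gamma 3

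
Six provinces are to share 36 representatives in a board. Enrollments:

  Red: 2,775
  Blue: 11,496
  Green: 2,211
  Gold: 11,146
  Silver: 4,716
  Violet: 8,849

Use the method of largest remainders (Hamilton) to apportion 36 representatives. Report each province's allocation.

The standard divisor is 41193/36 ≈ 1144.25.
Standard quotas: Red 2.4252, Blue 10.0468, Green 1.9323, Gold 9.7409, Silver 4.1215, Violet 7.7334.
Lower quotas: Red 2, Blue 10, Green 1, Gold 9, Silver 4, Violet 7 (sum 33, leaving 3 seats).
Remainders in descending order: Green 0.9323, Gold 0.7409, Violet 0.7334, Red 0.4252, Silver 0.1215, Blue 0.0468.
The surplus seats go to Green, Gold, Violet.

Red: 2; Blue: 10; Green: 2; Gold: 10; Silver: 4; Violet: 8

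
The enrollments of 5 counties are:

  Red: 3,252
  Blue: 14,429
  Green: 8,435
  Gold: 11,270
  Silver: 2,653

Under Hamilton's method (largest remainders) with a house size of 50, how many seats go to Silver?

Total 40039; standard divisor 40039/50 ≈ 800.78.
Standard quotas: Red 4.0610, Blue 18.0187, Green 10.5335, Gold 14.0738, Silver 3.3130.
Lower quotas: Red 4, Blue 18, Green 10, Gold 14, Silver 3 (sum 49, leaving 1 seat).
Remainders in descending order: Green 0.5335, Silver 0.3130, Gold 0.0738, Red 0.0610, Blue 0.0187.
Largest remainder: Green receives the extra seat.
Silver receives 3.

3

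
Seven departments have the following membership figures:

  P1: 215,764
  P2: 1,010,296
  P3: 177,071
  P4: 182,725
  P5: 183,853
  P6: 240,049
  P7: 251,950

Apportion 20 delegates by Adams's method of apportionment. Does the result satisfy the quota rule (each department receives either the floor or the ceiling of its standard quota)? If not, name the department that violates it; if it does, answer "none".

none

Standard quotas: P1 1.908, P2 8.934, P3 1.566, P4 1.616, P5 1.626, P6 2.123, P7 2.228.
Adams allocation: P1 2, P2 8, P3 2, P4 2, P5 2, P6 2, P7 2.
Every allocation lies between the lower and upper quota.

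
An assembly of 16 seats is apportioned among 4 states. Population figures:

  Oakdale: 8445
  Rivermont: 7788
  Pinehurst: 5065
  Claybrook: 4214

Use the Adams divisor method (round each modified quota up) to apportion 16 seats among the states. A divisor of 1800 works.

With modified divisor 1800: modified quotas Oakdale 4.692, Rivermont 4.327, Pinehurst 2.814, Claybrook 2.341.
Rounding up: Oakdale 5, Rivermont 5, Pinehurst 3, Claybrook 3 (total 16).

Oakdale 5; Rivermont 5; Pinehurst 3; Claybrook 3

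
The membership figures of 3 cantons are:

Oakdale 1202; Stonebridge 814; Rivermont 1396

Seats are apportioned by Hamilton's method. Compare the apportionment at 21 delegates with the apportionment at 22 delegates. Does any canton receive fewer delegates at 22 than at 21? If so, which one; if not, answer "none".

none

At 21 seats: Oakdale 7, Stonebridge 5, Rivermont 9.
At 22 seats: Oakdale 8, Stonebridge 5, Rivermont 9.
No canton's allocation decreased.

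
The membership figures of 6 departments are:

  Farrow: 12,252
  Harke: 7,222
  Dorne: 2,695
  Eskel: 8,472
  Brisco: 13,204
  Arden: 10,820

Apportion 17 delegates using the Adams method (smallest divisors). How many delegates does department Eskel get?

3

Standard divisor 54665/17 ≈ 3215.588; standard quotas: Farrow 3.810, Harke 2.246, Dorne 0.838, Eskel 2.635, Brisco 4.106, Arden 3.365.
Rounding up gives 4, 3, 1, 3, 5, 4 = 20 seats, so the divisor must be adjusted.
With modified divisor 3800: modified quotas Farrow 3.224, Harke 1.901, Dorne 0.709, Eskel 2.229, Brisco 3.475, Arden 2.847.
Rounding up: Farrow 4, Harke 2, Dorne 1, Eskel 3, Brisco 4, Arden 3 (total 17).
Eskel receives 3.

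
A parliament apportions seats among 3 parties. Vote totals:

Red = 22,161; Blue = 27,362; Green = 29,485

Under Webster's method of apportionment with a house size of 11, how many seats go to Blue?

4

Standard divisor 79008/11 ≈ 7182.545; standard quotas: Red 3.085, Blue 3.810, Green 4.105.
Rounding to the nearest integer gives Red 3, Blue 4, Green 4 — total 11, matching the house size, so no adjustment is needed.
Blue receives 4.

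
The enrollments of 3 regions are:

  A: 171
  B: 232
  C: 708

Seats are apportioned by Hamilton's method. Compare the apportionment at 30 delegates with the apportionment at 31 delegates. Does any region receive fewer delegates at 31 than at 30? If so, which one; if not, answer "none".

none

At 30 seats: A 5, B 6, C 19.
At 31 seats: A 5, B 6, C 20.
No region's allocation decreased.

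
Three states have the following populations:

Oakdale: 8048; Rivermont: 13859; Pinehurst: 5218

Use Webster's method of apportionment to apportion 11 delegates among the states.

Oakdale=3, Rivermont=6, Pinehurst=2

Standard divisor 27125/11 ≈ 2465.909; standard quotas: Oakdale 3.264, Rivermont 5.620, Pinehurst 2.116.
Rounding to the nearest integer gives Oakdale 3, Rivermont 6, Pinehurst 2 — total 11, matching the house size, so no adjustment is needed.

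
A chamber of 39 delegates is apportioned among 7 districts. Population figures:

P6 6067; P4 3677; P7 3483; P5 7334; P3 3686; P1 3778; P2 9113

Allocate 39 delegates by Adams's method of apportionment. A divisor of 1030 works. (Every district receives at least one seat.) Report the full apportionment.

With modified divisor 1030: modified quotas P6 5.890, P4 3.570, P7 3.382, P5 7.120, P3 3.579, P1 3.668, P2 8.848.
Rounding up: P6 6, P4 4, P7 4, P5 8, P3 4, P1 4, P2 9 (total 39).

P6 6, P4 4, P7 4, P5 8, P3 4, P1 4, P2 9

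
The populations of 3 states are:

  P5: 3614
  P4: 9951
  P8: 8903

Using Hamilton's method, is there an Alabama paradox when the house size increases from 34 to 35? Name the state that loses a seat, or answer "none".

At 34 seats: P5 5, P4 15, P8 14.
At 35 seats: P5 6, P4 15, P8 14.
No state's allocation decreased.

none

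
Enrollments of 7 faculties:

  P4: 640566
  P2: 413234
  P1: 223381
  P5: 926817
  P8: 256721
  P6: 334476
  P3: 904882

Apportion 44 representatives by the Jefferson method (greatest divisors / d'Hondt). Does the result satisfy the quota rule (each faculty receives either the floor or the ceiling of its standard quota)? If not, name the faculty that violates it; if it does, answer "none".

Standard quotas: P4 7.617, P2 4.914, P1 2.656, P5 11.021, P8 3.053, P6 3.977, P3 10.761.
Jefferson allocation: P4 8, P2 5, P1 2, P5 11, P8 3, P6 4, P3 11.
Every allocation lies between the lower and upper quota.

none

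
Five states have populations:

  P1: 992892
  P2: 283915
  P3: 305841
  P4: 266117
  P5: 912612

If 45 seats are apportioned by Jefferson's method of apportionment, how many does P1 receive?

Standard divisor 2761377/45 ≈ 61363.933; standard quotas: P1 16.180, P2 4.627, P3 4.984, P4 4.337, P5 14.872.
Rounding down gives 16, 4, 4, 4, 14 = 42 seats, so the divisor must be adjusted.
With modified divisor 57700: modified quotas P1 17.208, P2 4.921, P3 5.301, P4 4.612, P5 15.816.
Rounding down: P1 17, P2 4, P3 5, P4 4, P5 15 (total 45).
P1 receives 17.

17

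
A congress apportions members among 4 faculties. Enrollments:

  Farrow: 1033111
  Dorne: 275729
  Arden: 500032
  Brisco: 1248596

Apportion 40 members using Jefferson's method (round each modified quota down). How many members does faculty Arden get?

Standard divisor 3057468/40 ≈ 76436.7; standard quotas: Farrow 13.516, Dorne 3.607, Arden 6.542, Brisco 16.335.
Rounding down gives 13, 3, 6, 16 = 38 seats, so the divisor must be adjusted.
With modified divisor 72400: modified quotas Farrow 14.269, Dorne 3.808, Arden 6.907, Brisco 17.246.
Rounding down: Farrow 14, Dorne 3, Arden 6, Brisco 17 (total 40).
Arden receives 6.

6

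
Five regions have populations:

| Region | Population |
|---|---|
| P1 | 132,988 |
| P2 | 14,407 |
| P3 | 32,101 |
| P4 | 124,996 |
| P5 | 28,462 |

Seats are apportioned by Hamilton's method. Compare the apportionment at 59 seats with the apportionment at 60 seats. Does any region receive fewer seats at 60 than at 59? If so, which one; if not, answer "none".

none

At 59 seats: P1 24, P2 2, P3 6, P4 22, P5 5.
At 60 seats: P1 24, P2 3, P3 6, P4 22, P5 5.
No region's allocation decreased.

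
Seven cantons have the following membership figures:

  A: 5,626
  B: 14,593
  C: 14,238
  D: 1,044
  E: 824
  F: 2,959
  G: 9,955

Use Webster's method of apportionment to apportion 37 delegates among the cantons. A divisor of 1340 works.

A=4, B=11, C=11, D=1, E=1, F=2, G=7

With modified divisor 1340: modified quotas A 4.199, B 10.890, C 10.625, D 0.779, E 0.615, F 2.208, G 7.429.
Rounding to the nearest integer: A 4, B 11, C 11, D 1, E 1, F 2, G 7 (total 37).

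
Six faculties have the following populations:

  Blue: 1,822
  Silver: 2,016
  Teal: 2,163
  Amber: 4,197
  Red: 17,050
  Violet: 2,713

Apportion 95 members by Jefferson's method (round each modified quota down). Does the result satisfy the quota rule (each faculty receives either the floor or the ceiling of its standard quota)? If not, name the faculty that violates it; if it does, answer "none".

Standard quotas: Blue 5.777, Silver 6.392, Teal 6.858, Amber 13.308, Red 54.062, Violet 8.602.
Jefferson allocation: Blue 5, Silver 6, Teal 7, Amber 13, Red 56, Violet 8.
Red has quota 54.062 (lower 54, upper 55) but receives 56 — outside the quota interval.

Red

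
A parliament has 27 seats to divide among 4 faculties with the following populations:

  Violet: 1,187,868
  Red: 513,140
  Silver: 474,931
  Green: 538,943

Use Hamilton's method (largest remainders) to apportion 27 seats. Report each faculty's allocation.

Violet 12, Red 5, Silver 5, Green 5

Standard divisor: 2714882 ÷ 27 ≈ 100551.185.
Standard quotas: Violet 11.8136, Red 5.1033, Silver 4.7233, Green 5.3599.
Lower quotas: Violet 11, Red 5, Silver 4, Green 5 (sum 25, leaving 2 seats).
Remainders in descending order: Violet 0.8136, Silver 0.7233, Green 0.3599, Red 0.1033.
Largest remainders: Violet, Silver receive the extra seats.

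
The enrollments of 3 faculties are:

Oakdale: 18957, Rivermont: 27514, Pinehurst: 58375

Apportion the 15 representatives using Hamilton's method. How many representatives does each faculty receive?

Oakdale 3, Rivermont 4, Pinehurst 8

The standard divisor is 104846/15 ≈ 6989.733.
Standard quotas: Oakdale 2.7121, Rivermont 3.9363, Pinehurst 8.3515.
Lower quotas: Oakdale 2, Rivermont 3, Pinehurst 8 (sum 13, leaving 2 seats).
Remainders in descending order: Rivermont 0.9363, Oakdale 0.7121, Pinehurst 0.3515.
The surplus seats go to Rivermont, Oakdale.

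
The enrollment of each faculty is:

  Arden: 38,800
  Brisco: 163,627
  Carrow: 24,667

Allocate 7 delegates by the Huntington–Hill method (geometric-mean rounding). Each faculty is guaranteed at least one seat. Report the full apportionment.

With divisor 33231: modified quotas Arden 1.168, Brisco 4.924, Carrow 0.742.
Geometric-mean thresholds: Arden √(1·2)=1.414, Brisco √(4·5)=4.472, Carrow (min 1).
Each quota rounded against its threshold gives Arden 1, Brisco 5, Carrow 1 (total 7).

Arden=1, Brisco=5, Carrow=1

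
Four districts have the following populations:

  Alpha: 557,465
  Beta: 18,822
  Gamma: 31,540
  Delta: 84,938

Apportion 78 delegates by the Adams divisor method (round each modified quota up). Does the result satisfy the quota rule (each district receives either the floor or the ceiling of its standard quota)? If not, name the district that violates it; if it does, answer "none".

Alpha

Standard quotas: Alpha 62.766, Beta 2.119, Gamma 3.551, Delta 9.563.
Adams allocation: Alpha 61, Beta 3, Gamma 4, Delta 10.
Alpha has quota 62.766 (lower 62, upper 63) but receives 61 — outside the quota interval.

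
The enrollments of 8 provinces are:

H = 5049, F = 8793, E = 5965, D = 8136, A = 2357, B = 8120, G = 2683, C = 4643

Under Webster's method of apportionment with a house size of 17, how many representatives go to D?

Standard divisor 45746/17 ≈ 2690.941; standard quotas: H 1.876, F 3.268, E 2.217, D 3.023, A 0.876, B 3.018, G 0.997, C 1.725.
Rounding to the nearest integer gives H 2, F 3, E 2, D 3, A 1, B 3, G 1, C 2 — total 17, matching the house size, so no adjustment is needed.
D receives 3.

3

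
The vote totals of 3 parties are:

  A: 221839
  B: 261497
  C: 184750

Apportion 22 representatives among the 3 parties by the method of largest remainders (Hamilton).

A=7, B=9, C=6

The standard divisor is 668086/22 ≈ 30367.545.
Standard quotas: A 7.3051, B 8.6111, C 6.0838.
Lower quotas: A 7, B 8, C 6 (sum 21, leaving 1 seat).
Remainders in descending order: B 0.6111, A 0.3051, C 0.0838.
Largest remainder: B receives the extra seat.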